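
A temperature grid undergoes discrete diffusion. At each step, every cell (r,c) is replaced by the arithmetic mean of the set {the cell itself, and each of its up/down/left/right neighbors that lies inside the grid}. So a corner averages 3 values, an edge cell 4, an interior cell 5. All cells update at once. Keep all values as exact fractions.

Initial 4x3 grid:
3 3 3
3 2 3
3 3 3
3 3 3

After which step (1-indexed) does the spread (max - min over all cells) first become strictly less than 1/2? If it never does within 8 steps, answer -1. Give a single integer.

Step 1: max=3, min=11/4, spread=1/4
  -> spread < 1/2 first at step 1
Step 2: max=3, min=277/100, spread=23/100
Step 3: max=1187/400, min=13589/4800, spread=131/960
Step 4: max=21209/7200, min=123049/43200, spread=841/8640
Step 5: max=4226627/1440000, min=49297949/17280000, spread=56863/691200
Step 6: max=37890457/12960000, min=445025659/155520000, spread=386393/6220800
Step 7: max=15131641187/5184000000, min=178230276869/62208000000, spread=26795339/497664000
Step 8: max=906033850333/311040000000, min=10713624285871/3732480000000, spread=254051069/5971968000

Answer: 1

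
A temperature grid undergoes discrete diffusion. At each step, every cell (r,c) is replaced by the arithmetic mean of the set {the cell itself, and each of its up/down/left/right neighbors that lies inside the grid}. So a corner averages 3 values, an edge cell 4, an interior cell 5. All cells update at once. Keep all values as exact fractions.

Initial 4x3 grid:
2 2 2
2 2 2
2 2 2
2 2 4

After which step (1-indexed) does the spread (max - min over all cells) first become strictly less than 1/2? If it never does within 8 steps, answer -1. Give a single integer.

Answer: 3

Derivation:
Step 1: max=8/3, min=2, spread=2/3
Step 2: max=23/9, min=2, spread=5/9
Step 3: max=257/108, min=2, spread=41/108
  -> spread < 1/2 first at step 3
Step 4: max=30137/12960, min=2, spread=4217/12960
Step 5: max=1764349/777600, min=7279/3600, spread=38417/155520
Step 6: max=104512211/46656000, min=146597/72000, spread=1903471/9331200
Step 7: max=6199709089/2799360000, min=4435759/2160000, spread=18038617/111974400
Step 8: max=369191382851/167961600000, min=401726759/194400000, spread=883978523/6718464000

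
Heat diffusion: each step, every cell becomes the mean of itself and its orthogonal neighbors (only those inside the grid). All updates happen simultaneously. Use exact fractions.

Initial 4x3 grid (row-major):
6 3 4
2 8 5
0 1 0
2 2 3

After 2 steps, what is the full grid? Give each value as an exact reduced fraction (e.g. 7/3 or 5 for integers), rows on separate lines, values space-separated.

After step 1:
  11/3 21/4 4
  4 19/5 17/4
  5/4 11/5 9/4
  4/3 2 5/3
After step 2:
  155/36 1003/240 9/2
  763/240 39/10 143/40
  527/240 23/10 311/120
  55/36 9/5 71/36

Answer: 155/36 1003/240 9/2
763/240 39/10 143/40
527/240 23/10 311/120
55/36 9/5 71/36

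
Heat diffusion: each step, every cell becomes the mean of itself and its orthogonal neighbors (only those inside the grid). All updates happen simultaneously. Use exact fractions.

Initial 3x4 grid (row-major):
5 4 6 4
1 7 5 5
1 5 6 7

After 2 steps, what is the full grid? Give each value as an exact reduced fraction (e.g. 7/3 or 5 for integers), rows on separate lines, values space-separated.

After step 1:
  10/3 11/2 19/4 5
  7/2 22/5 29/5 21/4
  7/3 19/4 23/4 6
After step 2:
  37/9 1079/240 421/80 5
  407/120 479/100 519/100 441/80
  127/36 517/120 223/40 17/3

Answer: 37/9 1079/240 421/80 5
407/120 479/100 519/100 441/80
127/36 517/120 223/40 17/3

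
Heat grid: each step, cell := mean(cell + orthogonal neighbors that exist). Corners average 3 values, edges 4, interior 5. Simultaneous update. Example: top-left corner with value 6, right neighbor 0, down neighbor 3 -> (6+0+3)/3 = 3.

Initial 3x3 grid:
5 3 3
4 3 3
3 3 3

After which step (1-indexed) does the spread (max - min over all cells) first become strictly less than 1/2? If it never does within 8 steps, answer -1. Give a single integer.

Step 1: max=4, min=3, spread=1
Step 2: max=15/4, min=3, spread=3/4
Step 3: max=2579/720, min=551/180, spread=25/48
Step 4: max=150953/43200, min=16891/5400, spread=211/576
  -> spread < 1/2 first at step 4
Step 5: max=2966297/864000, min=25409/8000, spread=1777/6912
Step 6: max=527878177/155520000, min=7809493/2430000, spread=14971/82944
Step 7: max=31413470419/9331200000, min=7557771511/2332800000, spread=126121/995328
Step 8: max=624751302131/186624000000, min=76018719407/23328000000, spread=1062499/11943936

Answer: 4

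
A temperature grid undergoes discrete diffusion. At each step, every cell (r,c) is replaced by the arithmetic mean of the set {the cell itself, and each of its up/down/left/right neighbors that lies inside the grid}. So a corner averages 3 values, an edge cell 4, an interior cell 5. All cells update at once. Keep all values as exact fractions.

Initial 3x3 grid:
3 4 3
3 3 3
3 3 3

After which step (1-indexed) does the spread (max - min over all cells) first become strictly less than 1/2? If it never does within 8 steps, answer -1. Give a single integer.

Answer: 1

Derivation:
Step 1: max=10/3, min=3, spread=1/3
  -> spread < 1/2 first at step 1
Step 2: max=787/240, min=3, spread=67/240
Step 3: max=6917/2160, min=607/200, spread=1807/10800
Step 4: max=2749963/864000, min=16561/5400, spread=33401/288000
Step 5: max=24557933/7776000, min=1663391/540000, spread=3025513/38880000
Step 6: max=9796126867/3110400000, min=89155949/28800000, spread=53531/995328
Step 7: max=585904925849/186624000000, min=24119116051/7776000000, spread=450953/11943936
Step 8: max=35101223560603/11197440000000, min=2900368610519/933120000000, spread=3799043/143327232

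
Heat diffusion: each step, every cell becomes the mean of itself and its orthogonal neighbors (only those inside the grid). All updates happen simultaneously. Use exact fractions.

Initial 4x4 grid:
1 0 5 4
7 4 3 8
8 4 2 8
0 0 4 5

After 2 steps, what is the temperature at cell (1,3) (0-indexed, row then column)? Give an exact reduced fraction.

Step 1: cell (1,3) = 23/4
Step 2: cell (1,3) = 647/120
Full grid after step 2:
  61/18 353/120 467/120 173/36
  961/240 191/50 419/100 647/120
  961/240 363/100 207/50 641/120
  113/36 661/240 877/240 85/18

Answer: 647/120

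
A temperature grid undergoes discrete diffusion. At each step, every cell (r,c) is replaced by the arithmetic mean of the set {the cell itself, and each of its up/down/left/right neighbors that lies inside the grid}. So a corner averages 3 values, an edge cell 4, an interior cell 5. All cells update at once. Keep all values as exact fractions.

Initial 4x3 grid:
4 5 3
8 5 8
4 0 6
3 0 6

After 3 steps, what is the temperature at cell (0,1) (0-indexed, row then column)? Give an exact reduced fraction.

Step 1: cell (0,1) = 17/4
Step 2: cell (0,1) = 409/80
Step 3: cell (0,1) = 23803/4800
Full grid after step 3:
  10897/2160 23803/4800 11087/2160
  16421/3600 9527/2000 17371/3600
  13651/3600 23201/6000 5167/1200
  1333/432 47749/14400 529/144

Answer: 23803/4800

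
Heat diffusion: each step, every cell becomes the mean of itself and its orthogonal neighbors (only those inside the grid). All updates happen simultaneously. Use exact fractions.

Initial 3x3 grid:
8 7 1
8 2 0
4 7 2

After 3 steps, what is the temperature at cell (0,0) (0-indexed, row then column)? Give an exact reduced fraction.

Step 1: cell (0,0) = 23/3
Step 2: cell (0,0) = 53/9
Step 3: cell (0,0) = 3037/540
Full grid after step 3:
  3037/540 31613/7200 7663/2160
  12671/2400 6703/1500 44501/14400
  11333/2160 58651/14400 151/45

Answer: 3037/540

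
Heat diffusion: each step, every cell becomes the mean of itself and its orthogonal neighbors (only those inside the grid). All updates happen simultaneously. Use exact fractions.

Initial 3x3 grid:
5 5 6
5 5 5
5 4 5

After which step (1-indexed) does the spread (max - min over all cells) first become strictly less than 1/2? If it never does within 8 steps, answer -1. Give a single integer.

Answer: 3

Derivation:
Step 1: max=16/3, min=14/3, spread=2/3
Step 2: max=95/18, min=1133/240, spread=401/720
Step 3: max=5539/1080, min=10363/2160, spread=143/432
  -> spread < 1/2 first at step 3
Step 4: max=330323/64800, min=630521/129600, spread=1205/5184
Step 5: max=19629031/3888000, min=37989187/7776000, spread=10151/62208
Step 6: max=1173193007/233280000, min=2292937889/466560000, spread=85517/746496
Step 7: max=70112795179/13996800000, min=137974243483/27993600000, spread=720431/8957952
Step 8: max=4197657044363/839808000000, min=8300482510601/1679616000000, spread=6069221/107495424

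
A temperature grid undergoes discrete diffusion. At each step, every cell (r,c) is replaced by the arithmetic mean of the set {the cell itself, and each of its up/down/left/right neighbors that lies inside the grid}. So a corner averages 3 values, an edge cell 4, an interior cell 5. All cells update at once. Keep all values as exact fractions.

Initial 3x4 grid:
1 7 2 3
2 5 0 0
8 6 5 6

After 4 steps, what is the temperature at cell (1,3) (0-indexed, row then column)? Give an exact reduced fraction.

Answer: 2584127/864000

Derivation:
Step 1: cell (1,3) = 9/4
Step 2: cell (1,3) = 599/240
Step 3: cell (1,3) = 40933/14400
Step 4: cell (1,3) = 2584127/864000
Full grid after step 4:
  249089/64800 765053/216000 659593/216000 357353/129600
  451649/108000 175711/45000 1217713/360000 2584127/864000
  291689/64800 923303/216000 811843/216000 434153/129600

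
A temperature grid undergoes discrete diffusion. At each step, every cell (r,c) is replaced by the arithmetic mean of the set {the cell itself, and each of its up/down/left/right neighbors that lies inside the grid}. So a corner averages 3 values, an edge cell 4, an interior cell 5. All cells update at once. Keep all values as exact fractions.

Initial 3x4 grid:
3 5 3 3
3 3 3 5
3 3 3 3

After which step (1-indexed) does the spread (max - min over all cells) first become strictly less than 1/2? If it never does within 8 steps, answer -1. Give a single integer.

Step 1: max=11/3, min=3, spread=2/3
Step 2: max=427/120, min=3, spread=67/120
Step 3: max=3827/1080, min=281/90, spread=91/216
  -> spread < 1/2 first at step 3
Step 4: max=226723/64800, min=8557/2700, spread=4271/12960
Step 5: max=13492997/3888000, min=19289/6000, spread=39749/155520
Step 6: max=803738023/233280000, min=3941419/1215000, spread=1879423/9331200
Step 7: max=47948311157/13996800000, min=952679959/291600000, spread=3551477/22394880
Step 8: max=2863779076063/839808000000, min=4788151213/1458000000, spread=846431819/6718464000

Answer: 3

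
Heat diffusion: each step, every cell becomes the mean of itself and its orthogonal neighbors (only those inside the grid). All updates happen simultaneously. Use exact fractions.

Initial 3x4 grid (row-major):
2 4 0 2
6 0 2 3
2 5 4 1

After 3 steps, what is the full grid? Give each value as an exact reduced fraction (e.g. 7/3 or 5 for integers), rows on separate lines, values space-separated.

Answer: 179/60 2857/1200 1979/900 2039/1080
21257/7200 17381/6000 13391/6000 4013/1800
7289/2160 20717/7200 19657/7200 5143/2160

Derivation:
After step 1:
  4 3/2 2 5/3
  5/2 17/5 9/5 2
  13/3 11/4 3 8/3
After step 2:
  8/3 109/40 209/120 17/9
  427/120 239/100 61/25 61/30
  115/36 809/240 613/240 23/9
After step 3:
  179/60 2857/1200 1979/900 2039/1080
  21257/7200 17381/6000 13391/6000 4013/1800
  7289/2160 20717/7200 19657/7200 5143/2160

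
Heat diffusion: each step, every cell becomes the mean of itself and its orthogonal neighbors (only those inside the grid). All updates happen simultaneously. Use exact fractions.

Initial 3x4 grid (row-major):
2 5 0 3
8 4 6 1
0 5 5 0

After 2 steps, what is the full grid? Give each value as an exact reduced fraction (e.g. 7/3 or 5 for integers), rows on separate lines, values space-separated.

After step 1:
  5 11/4 7/2 4/3
  7/2 28/5 16/5 5/2
  13/3 7/2 4 2
After step 2:
  15/4 337/80 647/240 22/9
  553/120 371/100 94/25 271/120
  34/9 523/120 127/40 17/6

Answer: 15/4 337/80 647/240 22/9
553/120 371/100 94/25 271/120
34/9 523/120 127/40 17/6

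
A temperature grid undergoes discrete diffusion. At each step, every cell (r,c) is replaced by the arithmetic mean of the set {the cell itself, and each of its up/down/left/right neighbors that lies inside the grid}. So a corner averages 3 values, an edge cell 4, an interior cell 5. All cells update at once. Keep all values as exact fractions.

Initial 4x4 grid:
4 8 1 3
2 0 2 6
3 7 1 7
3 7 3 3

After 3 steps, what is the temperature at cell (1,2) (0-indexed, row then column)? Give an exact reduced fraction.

Step 1: cell (1,2) = 2
Step 2: cell (1,2) = 89/25
Step 3: cell (1,2) = 9931/3000
Full grid after step 3:
  7783/2160 23749/7200 25493/7200 743/216
  6061/1800 21589/6000 9931/3000 27233/7200
  6971/1800 10843/3000 23447/6000 27521/7200
  4303/1080 15037/3600 14233/3600 1801/432

Answer: 9931/3000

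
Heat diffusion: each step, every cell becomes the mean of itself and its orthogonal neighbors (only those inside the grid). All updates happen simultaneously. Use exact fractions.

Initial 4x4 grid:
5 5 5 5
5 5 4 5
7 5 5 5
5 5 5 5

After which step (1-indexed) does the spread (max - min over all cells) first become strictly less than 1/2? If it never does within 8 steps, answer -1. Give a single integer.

Step 1: max=17/3, min=19/4, spread=11/12
Step 2: max=331/60, min=239/50, spread=221/300
Step 3: max=2911/540, min=11633/2400, spread=11743/21600
Step 4: max=8569/1620, min=52429/10800, spread=14093/32400
  -> spread < 1/2 first at step 4
Step 5: max=127799/24300, min=1584019/324000, spread=359903/972000
Step 6: max=9499469/1822500, min=47643397/9720000, spread=9061313/29160000
Step 7: max=2268849781/437400000, min=1436281213/291600000, spread=228855923/874800000
Step 8: max=6772173163/1312200000, min=43224697009/8748000000, spread=5769372233/26244000000

Answer: 4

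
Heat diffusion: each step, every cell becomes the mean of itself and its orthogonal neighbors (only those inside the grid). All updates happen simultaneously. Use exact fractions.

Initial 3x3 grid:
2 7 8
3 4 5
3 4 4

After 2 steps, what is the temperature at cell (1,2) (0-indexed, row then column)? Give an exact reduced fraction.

Answer: 417/80

Derivation:
Step 1: cell (1,2) = 21/4
Step 2: cell (1,2) = 417/80
Full grid after step 2:
  49/12 1231/240 103/18
  56/15 437/100 417/80
  121/36 961/240 40/9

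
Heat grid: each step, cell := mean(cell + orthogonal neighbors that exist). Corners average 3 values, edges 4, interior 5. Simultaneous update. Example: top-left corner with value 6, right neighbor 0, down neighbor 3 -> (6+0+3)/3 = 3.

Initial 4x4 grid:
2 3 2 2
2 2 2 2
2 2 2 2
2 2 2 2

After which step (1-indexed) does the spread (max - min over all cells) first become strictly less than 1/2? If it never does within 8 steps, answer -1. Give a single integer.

Step 1: max=7/3, min=2, spread=1/3
  -> spread < 1/2 first at step 1
Step 2: max=271/120, min=2, spread=31/120
Step 3: max=2371/1080, min=2, spread=211/1080
Step 4: max=232843/108000, min=2, spread=16843/108000
Step 5: max=2082643/972000, min=18079/9000, spread=130111/972000
Step 6: max=61962367/29160000, min=1087159/540000, spread=3255781/29160000
Step 7: max=1849953691/874800000, min=1091107/540000, spread=82360351/874800000
Step 8: max=55239316891/26244000000, min=196906441/97200000, spread=2074577821/26244000000

Answer: 1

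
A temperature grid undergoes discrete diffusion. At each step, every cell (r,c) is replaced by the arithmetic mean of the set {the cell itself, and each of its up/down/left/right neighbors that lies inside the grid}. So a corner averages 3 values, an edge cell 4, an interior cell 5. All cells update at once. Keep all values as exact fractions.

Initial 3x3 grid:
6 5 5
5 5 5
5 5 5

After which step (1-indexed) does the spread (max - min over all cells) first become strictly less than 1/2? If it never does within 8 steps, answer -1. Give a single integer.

Answer: 1

Derivation:
Step 1: max=16/3, min=5, spread=1/3
  -> spread < 1/2 first at step 1
Step 2: max=95/18, min=5, spread=5/18
Step 3: max=1121/216, min=5, spread=41/216
Step 4: max=66931/12960, min=1811/360, spread=347/2592
Step 5: max=3994937/777600, min=18157/3600, spread=2921/31104
Step 6: max=239108539/46656000, min=2185483/432000, spread=24611/373248
Step 7: max=14315522033/2799360000, min=49256741/9720000, spread=207329/4478976
Step 8: max=857837952451/167961600000, min=2630801599/518400000, spread=1746635/53747712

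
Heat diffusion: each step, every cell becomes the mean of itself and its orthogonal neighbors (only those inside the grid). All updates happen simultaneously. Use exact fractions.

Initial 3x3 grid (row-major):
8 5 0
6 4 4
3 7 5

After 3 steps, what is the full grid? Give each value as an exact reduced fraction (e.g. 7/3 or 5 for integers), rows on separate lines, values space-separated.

After step 1:
  19/3 17/4 3
  21/4 26/5 13/4
  16/3 19/4 16/3
After step 2:
  95/18 1127/240 7/2
  1327/240 227/50 1007/240
  46/9 1237/240 40/9
After step 3:
  5581/1080 64849/14400 1487/360
  73649/14400 4823/1000 60049/14400
  2843/540 69299/14400 2483/540

Answer: 5581/1080 64849/14400 1487/360
73649/14400 4823/1000 60049/14400
2843/540 69299/14400 2483/540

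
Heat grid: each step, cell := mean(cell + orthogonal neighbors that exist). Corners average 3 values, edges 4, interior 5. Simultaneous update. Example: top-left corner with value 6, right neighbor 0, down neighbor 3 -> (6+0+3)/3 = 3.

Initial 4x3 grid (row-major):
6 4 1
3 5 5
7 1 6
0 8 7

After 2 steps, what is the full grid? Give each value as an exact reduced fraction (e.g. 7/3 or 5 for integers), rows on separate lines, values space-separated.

Answer: 163/36 229/60 139/36
239/60 9/2 239/60
23/5 41/10 107/20
47/12 107/20 21/4

Derivation:
After step 1:
  13/3 4 10/3
  21/4 18/5 17/4
  11/4 27/5 19/4
  5 4 7
After step 2:
  163/36 229/60 139/36
  239/60 9/2 239/60
  23/5 41/10 107/20
  47/12 107/20 21/4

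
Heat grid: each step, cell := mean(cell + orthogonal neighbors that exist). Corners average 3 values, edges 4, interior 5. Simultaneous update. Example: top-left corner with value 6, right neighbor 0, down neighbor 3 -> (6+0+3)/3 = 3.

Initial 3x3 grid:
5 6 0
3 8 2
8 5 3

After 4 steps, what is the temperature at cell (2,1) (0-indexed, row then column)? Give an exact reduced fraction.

Answer: 512309/108000

Derivation:
Step 1: cell (2,1) = 6
Step 2: cell (2,1) = 73/15
Step 3: cell (2,1) = 17819/3600
Step 4: cell (2,1) = 512309/108000
Full grid after step 4:
  630341/129600 3809597/864000 8294/2025
  179603/36000 34943/7500 397483/96000
  41851/8100 512309/108000 570091/129600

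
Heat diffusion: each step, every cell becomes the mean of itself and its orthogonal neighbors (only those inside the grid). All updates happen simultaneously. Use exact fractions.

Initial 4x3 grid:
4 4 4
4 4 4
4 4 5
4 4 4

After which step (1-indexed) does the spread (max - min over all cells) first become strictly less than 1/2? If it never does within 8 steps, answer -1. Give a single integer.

Answer: 1

Derivation:
Step 1: max=13/3, min=4, spread=1/3
  -> spread < 1/2 first at step 1
Step 2: max=511/120, min=4, spread=31/120
Step 3: max=4531/1080, min=4, spread=211/1080
Step 4: max=448897/108000, min=7247/1800, spread=14077/108000
Step 5: max=4028407/972000, min=435683/108000, spread=5363/48600
Step 6: max=120380809/29160000, min=242869/60000, spread=93859/1166400
Step 7: max=7208674481/1749600000, min=394136467/97200000, spread=4568723/69984000
Step 8: max=431684435629/104976000000, min=11845618889/2916000000, spread=8387449/167961600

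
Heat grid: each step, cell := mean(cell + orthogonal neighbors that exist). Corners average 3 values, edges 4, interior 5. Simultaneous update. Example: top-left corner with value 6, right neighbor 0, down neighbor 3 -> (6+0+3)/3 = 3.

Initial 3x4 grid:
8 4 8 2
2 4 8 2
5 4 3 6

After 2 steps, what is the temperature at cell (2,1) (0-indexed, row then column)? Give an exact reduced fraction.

Step 1: cell (2,1) = 4
Step 2: cell (2,1) = 1039/240
Full grid after step 2:
  185/36 617/120 41/8 14/3
  1049/240 483/100 493/100 103/24
  149/36 1039/240 215/48 161/36

Answer: 1039/240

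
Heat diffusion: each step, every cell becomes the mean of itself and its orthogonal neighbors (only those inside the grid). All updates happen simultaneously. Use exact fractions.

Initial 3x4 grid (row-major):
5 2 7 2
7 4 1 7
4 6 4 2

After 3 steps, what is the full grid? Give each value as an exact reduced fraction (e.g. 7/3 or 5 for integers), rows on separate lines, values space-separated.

Answer: 979/216 7939/1800 14173/3600 4483/1080
8609/1800 25583/6000 25123/6000 13673/3600
2051/432 32581/7200 28121/7200 8651/2160

Derivation:
After step 1:
  14/3 9/2 3 16/3
  5 4 23/5 3
  17/3 9/2 13/4 13/3
After step 2:
  85/18 97/24 523/120 34/9
  29/6 113/25 357/100 259/60
  91/18 209/48 1001/240 127/36
After step 3:
  979/216 7939/1800 14173/3600 4483/1080
  8609/1800 25583/6000 25123/6000 13673/3600
  2051/432 32581/7200 28121/7200 8651/2160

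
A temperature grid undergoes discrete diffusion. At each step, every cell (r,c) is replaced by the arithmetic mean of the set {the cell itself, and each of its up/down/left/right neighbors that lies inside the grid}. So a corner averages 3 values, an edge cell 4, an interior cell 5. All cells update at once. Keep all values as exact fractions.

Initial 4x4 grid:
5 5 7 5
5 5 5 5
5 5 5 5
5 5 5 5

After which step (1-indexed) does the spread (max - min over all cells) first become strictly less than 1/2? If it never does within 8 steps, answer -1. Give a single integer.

Step 1: max=17/3, min=5, spread=2/3
Step 2: max=331/60, min=5, spread=31/60
Step 3: max=2911/540, min=5, spread=211/540
  -> spread < 1/2 first at step 3
Step 4: max=286843/54000, min=5, spread=16843/54000
Step 5: max=2568643/486000, min=22579/4500, spread=130111/486000
Step 6: max=76542367/14580000, min=1357159/270000, spread=3255781/14580000
Step 7: max=2287353691/437400000, min=1361107/270000, spread=82360351/437400000
Step 8: max=68361316891/13122000000, min=245506441/48600000, spread=2074577821/13122000000

Answer: 3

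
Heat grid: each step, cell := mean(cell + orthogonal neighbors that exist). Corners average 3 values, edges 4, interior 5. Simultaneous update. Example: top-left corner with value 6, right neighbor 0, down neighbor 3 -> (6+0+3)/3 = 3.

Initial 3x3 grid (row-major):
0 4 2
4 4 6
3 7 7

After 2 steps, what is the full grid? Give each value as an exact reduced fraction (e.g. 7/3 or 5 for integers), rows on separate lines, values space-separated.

Answer: 95/36 85/24 15/4
181/48 81/20 245/48
38/9 259/48 50/9

Derivation:
After step 1:
  8/3 5/2 4
  11/4 5 19/4
  14/3 21/4 20/3
After step 2:
  95/36 85/24 15/4
  181/48 81/20 245/48
  38/9 259/48 50/9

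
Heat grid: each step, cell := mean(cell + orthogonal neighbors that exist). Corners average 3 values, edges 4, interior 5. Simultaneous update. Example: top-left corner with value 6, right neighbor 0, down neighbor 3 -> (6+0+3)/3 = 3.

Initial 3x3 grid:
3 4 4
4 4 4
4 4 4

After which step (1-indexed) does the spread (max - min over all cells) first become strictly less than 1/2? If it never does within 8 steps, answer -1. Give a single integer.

Answer: 1

Derivation:
Step 1: max=4, min=11/3, spread=1/3
  -> spread < 1/2 first at step 1
Step 2: max=4, min=67/18, spread=5/18
Step 3: max=4, min=823/216, spread=41/216
Step 4: max=1429/360, min=49709/12960, spread=347/2592
Step 5: max=14243/3600, min=3003463/777600, spread=2921/31104
Step 6: max=1702517/432000, min=180795461/46656000, spread=24611/373248
Step 7: max=38223259/9720000, min=10878717967/2799360000, spread=207329/4478976
Step 8: max=2034798401/518400000, min=653816447549/167961600000, spread=1746635/53747712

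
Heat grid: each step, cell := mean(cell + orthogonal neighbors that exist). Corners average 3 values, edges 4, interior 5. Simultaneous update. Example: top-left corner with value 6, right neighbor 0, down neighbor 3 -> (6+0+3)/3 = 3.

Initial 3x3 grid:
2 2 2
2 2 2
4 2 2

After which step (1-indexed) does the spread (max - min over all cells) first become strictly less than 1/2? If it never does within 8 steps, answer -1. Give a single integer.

Step 1: max=8/3, min=2, spread=2/3
Step 2: max=23/9, min=2, spread=5/9
Step 3: max=257/108, min=2, spread=41/108
  -> spread < 1/2 first at step 3
Step 4: max=15091/6480, min=371/180, spread=347/1296
Step 5: max=884537/388800, min=3757/1800, spread=2921/15552
Step 6: max=52484539/23328000, min=457483/216000, spread=24611/186624
Step 7: max=3118082033/1399680000, min=10376741/4860000, spread=207329/2239488
Step 8: max=185991552451/83980800000, min=557201599/259200000, spread=1746635/26873856

Answer: 3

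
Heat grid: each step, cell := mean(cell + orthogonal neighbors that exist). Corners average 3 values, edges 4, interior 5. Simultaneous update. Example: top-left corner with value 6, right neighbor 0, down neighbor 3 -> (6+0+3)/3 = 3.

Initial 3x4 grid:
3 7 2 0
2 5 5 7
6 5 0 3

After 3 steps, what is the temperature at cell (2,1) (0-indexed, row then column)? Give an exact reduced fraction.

Step 1: cell (2,1) = 4
Step 2: cell (2,1) = 983/240
Step 3: cell (2,1) = 28751/7200
Full grid after step 3:
  3001/720 9617/2400 9007/2400 421/120
  14983/3600 1538/375 22433/6000 50947/14400
  8993/2160 28751/7200 26921/7200 473/135

Answer: 28751/7200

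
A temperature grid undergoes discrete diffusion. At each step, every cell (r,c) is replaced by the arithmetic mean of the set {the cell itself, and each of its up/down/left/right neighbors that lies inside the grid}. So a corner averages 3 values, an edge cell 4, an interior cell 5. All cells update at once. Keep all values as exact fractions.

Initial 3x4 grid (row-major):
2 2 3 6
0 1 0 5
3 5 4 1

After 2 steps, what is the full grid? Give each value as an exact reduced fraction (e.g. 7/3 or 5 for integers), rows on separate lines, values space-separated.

Answer: 29/18 461/240 721/240 125/36
71/40 219/100 249/100 17/5
89/36 601/240 701/240 53/18

Derivation:
After step 1:
  4/3 2 11/4 14/3
  3/2 8/5 13/5 3
  8/3 13/4 5/2 10/3
After step 2:
  29/18 461/240 721/240 125/36
  71/40 219/100 249/100 17/5
  89/36 601/240 701/240 53/18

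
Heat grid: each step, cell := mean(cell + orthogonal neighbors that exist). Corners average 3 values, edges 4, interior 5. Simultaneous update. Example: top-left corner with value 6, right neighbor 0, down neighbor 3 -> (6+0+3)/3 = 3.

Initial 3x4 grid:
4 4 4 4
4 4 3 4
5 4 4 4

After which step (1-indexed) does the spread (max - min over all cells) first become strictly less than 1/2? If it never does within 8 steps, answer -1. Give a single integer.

Step 1: max=13/3, min=15/4, spread=7/12
Step 2: max=77/18, min=377/100, spread=457/900
Step 3: max=8933/2160, min=18389/4800, spread=13159/43200
  -> spread < 1/2 first at step 3
Step 4: max=532447/129600, min=166249/43200, spread=337/1296
Step 5: max=31580873/7776000, min=66881309/17280000, spread=29685679/155520000
Step 6: max=1886617507/466560000, min=603350419/155520000, spread=61253/373248
Step 7: max=112623453713/27993600000, min=36343460321/9331200000, spread=14372291/111974400
Step 8: max=6737770795267/1679616000000, min=2185726456339/559872000000, spread=144473141/1343692800

Answer: 3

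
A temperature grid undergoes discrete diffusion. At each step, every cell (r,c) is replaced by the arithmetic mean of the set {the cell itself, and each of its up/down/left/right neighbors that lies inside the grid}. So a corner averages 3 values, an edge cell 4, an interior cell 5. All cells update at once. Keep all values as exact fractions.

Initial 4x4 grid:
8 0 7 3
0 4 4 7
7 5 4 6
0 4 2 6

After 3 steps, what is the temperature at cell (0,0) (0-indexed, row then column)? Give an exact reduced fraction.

Step 1: cell (0,0) = 8/3
Step 2: cell (0,0) = 73/18
Step 3: cell (0,0) = 481/135
Full grid after step 3:
  481/135 29941/7200 6113/1440 2683/540
  28411/7200 5587/1500 1762/375 6887/1440
  25051/7200 12323/3000 12701/3000 35827/7200
  3959/1080 25771/7200 31147/7200 4901/1080

Answer: 481/135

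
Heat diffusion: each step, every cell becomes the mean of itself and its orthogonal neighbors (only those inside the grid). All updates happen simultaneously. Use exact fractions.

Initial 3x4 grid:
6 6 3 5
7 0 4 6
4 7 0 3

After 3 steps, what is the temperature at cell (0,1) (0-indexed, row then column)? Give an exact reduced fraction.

Step 1: cell (0,1) = 15/4
Step 2: cell (0,1) = 1163/240
Step 3: cell (0,1) = 30839/7200
Full grid after step 3:
  5389/1080 30839/7200 31069/7200 8731/2160
  65113/14400 26477/6000 5443/1500 28609/7200
  1673/360 9113/2400 8923/2400 2477/720

Answer: 30839/7200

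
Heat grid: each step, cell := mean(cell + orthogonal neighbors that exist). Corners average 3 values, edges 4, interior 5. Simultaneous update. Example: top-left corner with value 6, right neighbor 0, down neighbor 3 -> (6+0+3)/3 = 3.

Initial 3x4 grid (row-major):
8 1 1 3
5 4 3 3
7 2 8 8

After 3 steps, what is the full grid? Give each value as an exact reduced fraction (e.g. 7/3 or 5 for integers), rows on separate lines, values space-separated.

Answer: 907/216 13709/3600 11449/3600 7163/2160
17029/3600 1529/375 24259/6000 57521/14400
1039/216 2173/450 8387/1800 10523/2160

Derivation:
After step 1:
  14/3 7/2 2 7/3
  6 3 19/5 17/4
  14/3 21/4 21/4 19/3
After step 2:
  85/18 79/24 349/120 103/36
  55/12 431/100 183/50 1003/240
  191/36 109/24 619/120 95/18
After step 3:
  907/216 13709/3600 11449/3600 7163/2160
  17029/3600 1529/375 24259/6000 57521/14400
  1039/216 2173/450 8387/1800 10523/2160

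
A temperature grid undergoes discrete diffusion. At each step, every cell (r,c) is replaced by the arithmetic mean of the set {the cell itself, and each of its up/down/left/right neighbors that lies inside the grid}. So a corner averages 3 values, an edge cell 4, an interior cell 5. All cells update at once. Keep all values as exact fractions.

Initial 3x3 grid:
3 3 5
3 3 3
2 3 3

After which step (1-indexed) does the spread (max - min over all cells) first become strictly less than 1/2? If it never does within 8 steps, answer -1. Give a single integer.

Step 1: max=11/3, min=8/3, spread=1
Step 2: max=32/9, min=49/18, spread=5/6
Step 3: max=365/108, min=607/216, spread=41/72
Step 4: max=21373/6480, min=37541/12960, spread=347/864
  -> spread < 1/2 first at step 4
Step 5: max=1256381/388800, min=2293687/777600, spread=2921/10368
Step 6: max=74436457/23328000, min=139643789/46656000, spread=24611/124416
Step 7: max=4423191329/1399680000, min=8457640783/2799360000, spread=207329/1492992
Step 8: max=263686493413/83980800000, min=510998283701/167961600000, spread=1746635/17915904

Answer: 4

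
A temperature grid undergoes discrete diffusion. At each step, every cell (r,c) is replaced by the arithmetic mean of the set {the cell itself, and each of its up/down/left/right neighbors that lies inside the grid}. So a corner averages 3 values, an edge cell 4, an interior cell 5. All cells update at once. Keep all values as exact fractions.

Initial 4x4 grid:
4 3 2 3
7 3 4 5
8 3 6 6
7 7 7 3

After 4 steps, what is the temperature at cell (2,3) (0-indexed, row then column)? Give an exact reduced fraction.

Answer: 526477/108000

Derivation:
Step 1: cell (2,3) = 5
Step 2: cell (2,3) = 601/120
Step 3: cell (2,3) = 17683/3600
Step 4: cell (2,3) = 526477/108000
Full grid after step 4:
  287869/64800 13963/3375 26281/6750 125791/32400
  1063687/216000 166403/36000 390961/90000 461641/108000
  1212191/216000 479779/90000 904073/180000 526477/108000
  193693/32400 1247231/216000 1175759/216000 340331/64800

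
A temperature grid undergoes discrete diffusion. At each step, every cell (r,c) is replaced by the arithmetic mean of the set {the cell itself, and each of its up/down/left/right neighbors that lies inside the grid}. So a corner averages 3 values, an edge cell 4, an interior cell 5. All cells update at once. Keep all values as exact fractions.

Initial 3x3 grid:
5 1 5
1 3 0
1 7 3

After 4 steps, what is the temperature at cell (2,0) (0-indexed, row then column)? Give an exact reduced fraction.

Step 1: cell (2,0) = 3
Step 2: cell (2,0) = 3
Step 3: cell (2,0) = 517/180
Step 4: cell (2,0) = 7861/2700
Full grid after step 4:
  44291/16200 1163563/432000 119101/43200
  1195063/432000 1024937/360000 2423501/864000
  7861/2700 1255063/432000 383503/129600

Answer: 7861/2700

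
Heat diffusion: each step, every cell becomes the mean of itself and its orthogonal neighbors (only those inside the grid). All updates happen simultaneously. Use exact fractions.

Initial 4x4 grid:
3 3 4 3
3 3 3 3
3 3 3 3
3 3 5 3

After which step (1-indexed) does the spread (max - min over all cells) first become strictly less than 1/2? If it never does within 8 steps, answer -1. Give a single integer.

Answer: 3

Derivation:
Step 1: max=11/3, min=3, spread=2/3
Step 2: max=211/60, min=3, spread=31/60
Step 3: max=1831/540, min=913/300, spread=469/1350
  -> spread < 1/2 first at step 3
Step 4: max=53929/16200, min=27703/9000, spread=10159/40500
Step 5: max=1608019/486000, min=1003237/324000, spread=206327/972000
Step 6: max=23933009/7290000, min=30200173/9720000, spread=5131517/29160000
Step 7: max=1429150771/437400000, min=181889969/58320000, spread=129952007/874800000
Step 8: max=333468368/102515625, min=27365738137/8748000000, spread=3270687797/26244000000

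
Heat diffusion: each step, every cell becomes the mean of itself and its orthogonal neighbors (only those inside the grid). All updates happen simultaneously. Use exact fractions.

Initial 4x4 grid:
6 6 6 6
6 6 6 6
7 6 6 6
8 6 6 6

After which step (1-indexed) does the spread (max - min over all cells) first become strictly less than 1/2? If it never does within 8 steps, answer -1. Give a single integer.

Step 1: max=7, min=6, spread=1
Step 2: max=27/4, min=6, spread=3/4
Step 3: max=263/40, min=6, spread=23/40
Step 4: max=2591/400, min=6, spread=191/400
  -> spread < 1/2 first at step 4
Step 5: max=230599/36000, min=54079/9000, spread=1587/4000
Step 6: max=6863591/1080000, min=3251899/540000, spread=39977/120000
Step 7: max=68216921/10800000, min=1629923/270000, spread=1006667/3600000
Step 8: max=6110744323/972000000, min=588230041/97200000, spread=25382657/108000000

Answer: 4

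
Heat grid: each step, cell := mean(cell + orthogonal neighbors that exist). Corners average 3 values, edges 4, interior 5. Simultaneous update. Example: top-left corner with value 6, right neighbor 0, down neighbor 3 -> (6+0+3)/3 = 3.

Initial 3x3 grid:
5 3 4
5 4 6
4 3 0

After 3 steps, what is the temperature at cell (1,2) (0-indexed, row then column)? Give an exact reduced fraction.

Step 1: cell (1,2) = 7/2
Step 2: cell (1,2) = 451/120
Step 3: cell (1,2) = 26237/7200
Full grid after step 3:
  4591/1080 7303/1800 4291/1080
  28937/7200 23413/6000 26237/7200
  2759/720 16933/4800 2479/720

Answer: 26237/7200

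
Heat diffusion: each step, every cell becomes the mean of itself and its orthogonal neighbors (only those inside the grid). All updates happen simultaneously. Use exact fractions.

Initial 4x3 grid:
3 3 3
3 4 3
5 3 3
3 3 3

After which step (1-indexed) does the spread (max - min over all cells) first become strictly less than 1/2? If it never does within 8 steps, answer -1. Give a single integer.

Step 1: max=15/4, min=3, spread=3/4
Step 2: max=871/240, min=3, spread=151/240
Step 3: max=7441/2160, min=1127/360, spread=679/2160
  -> spread < 1/2 first at step 3
Step 4: max=737341/216000, min=68861/21600, spread=48731/216000
Step 5: max=3267923/972000, min=8310883/2592000, spread=242147/1555200
Step 6: max=324788747/97200000, min=209454073/64800000, spread=848611/7776000
Step 7: max=23266368781/6998400000, min=30249580783/9331200000, spread=92669311/1119744000
Step 8: max=1390714014779/419904000000, min=1821733729997/559872000000, spread=781238953/13436928000

Answer: 3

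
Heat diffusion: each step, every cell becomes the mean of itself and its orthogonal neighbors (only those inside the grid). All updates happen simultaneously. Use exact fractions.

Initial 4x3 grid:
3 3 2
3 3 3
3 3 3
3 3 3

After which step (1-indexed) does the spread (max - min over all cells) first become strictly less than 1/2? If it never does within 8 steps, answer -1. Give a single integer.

Answer: 1

Derivation:
Step 1: max=3, min=8/3, spread=1/3
  -> spread < 1/2 first at step 1
Step 2: max=3, min=49/18, spread=5/18
Step 3: max=3, min=607/216, spread=41/216
Step 4: max=3, min=73543/25920, spread=4217/25920
Step 5: max=21521/7200, min=4456451/1555200, spread=38417/311040
Step 6: max=429403/144000, min=268735789/93312000, spread=1903471/18662400
Step 7: max=12844241/4320000, min=16195170911/5598720000, spread=18038617/223948800
Step 8: max=1153473241/388800000, min=974501417149/335923200000, spread=883978523/13436928000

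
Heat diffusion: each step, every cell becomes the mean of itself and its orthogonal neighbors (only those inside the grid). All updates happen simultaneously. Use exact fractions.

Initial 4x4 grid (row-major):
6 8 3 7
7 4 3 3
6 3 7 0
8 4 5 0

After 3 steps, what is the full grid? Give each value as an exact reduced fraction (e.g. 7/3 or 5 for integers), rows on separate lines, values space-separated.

After step 1:
  7 21/4 21/4 13/3
  23/4 5 4 13/4
  6 24/5 18/5 5/2
  6 5 4 5/3
After step 2:
  6 45/8 113/24 77/18
  95/16 124/25 211/50 169/48
  451/80 122/25 189/50 661/240
  17/3 99/20 107/30 49/18
After step 3:
  281/48 1597/300 4237/900 1801/432
  4507/800 10249/2000 25427/6000 26591/7200
  13273/2400 9683/2000 23041/6000 22999/7200
  3901/720 5719/1200 13517/3600 6511/2160

Answer: 281/48 1597/300 4237/900 1801/432
4507/800 10249/2000 25427/6000 26591/7200
13273/2400 9683/2000 23041/6000 22999/7200
3901/720 5719/1200 13517/3600 6511/2160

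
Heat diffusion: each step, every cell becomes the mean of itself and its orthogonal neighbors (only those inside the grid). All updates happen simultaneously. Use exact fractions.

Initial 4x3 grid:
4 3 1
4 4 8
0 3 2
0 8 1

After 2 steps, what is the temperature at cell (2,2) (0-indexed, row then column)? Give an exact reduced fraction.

Answer: 859/240

Derivation:
Step 1: cell (2,2) = 7/2
Step 2: cell (2,2) = 859/240
Full grid after step 2:
  29/9 113/30 43/12
  769/240 351/100 313/80
  649/240 321/100 859/240
  89/36 191/60 61/18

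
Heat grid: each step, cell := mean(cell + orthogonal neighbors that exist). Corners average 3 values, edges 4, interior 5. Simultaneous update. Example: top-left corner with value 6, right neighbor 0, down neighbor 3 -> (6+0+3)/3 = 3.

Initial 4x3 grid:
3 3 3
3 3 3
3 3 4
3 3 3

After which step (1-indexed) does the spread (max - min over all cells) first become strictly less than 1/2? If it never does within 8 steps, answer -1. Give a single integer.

Step 1: max=10/3, min=3, spread=1/3
  -> spread < 1/2 first at step 1
Step 2: max=391/120, min=3, spread=31/120
Step 3: max=3451/1080, min=3, spread=211/1080
Step 4: max=340897/108000, min=5447/1800, spread=14077/108000
Step 5: max=3056407/972000, min=327683/108000, spread=5363/48600
Step 6: max=91220809/29160000, min=182869/60000, spread=93859/1166400
Step 7: max=5459074481/1749600000, min=296936467/97200000, spread=4568723/69984000
Step 8: max=326708435629/104976000000, min=8929618889/2916000000, spread=8387449/167961600

Answer: 1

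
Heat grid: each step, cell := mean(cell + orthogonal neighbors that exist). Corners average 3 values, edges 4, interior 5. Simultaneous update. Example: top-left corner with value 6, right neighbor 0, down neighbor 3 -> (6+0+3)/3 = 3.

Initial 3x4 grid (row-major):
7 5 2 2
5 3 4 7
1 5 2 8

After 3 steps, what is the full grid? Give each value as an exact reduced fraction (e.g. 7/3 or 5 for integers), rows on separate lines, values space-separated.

After step 1:
  17/3 17/4 13/4 11/3
  4 22/5 18/5 21/4
  11/3 11/4 19/4 17/3
After step 2:
  167/36 527/120 443/120 73/18
  133/30 19/5 17/4 1091/240
  125/36 467/120 503/120 47/9
After step 3:
  4847/1080 1487/360 295/72 8851/2160
  1471/360 623/150 983/240 13013/2880
  4247/1080 691/180 79/18 10051/2160

Answer: 4847/1080 1487/360 295/72 8851/2160
1471/360 623/150 983/240 13013/2880
4247/1080 691/180 79/18 10051/2160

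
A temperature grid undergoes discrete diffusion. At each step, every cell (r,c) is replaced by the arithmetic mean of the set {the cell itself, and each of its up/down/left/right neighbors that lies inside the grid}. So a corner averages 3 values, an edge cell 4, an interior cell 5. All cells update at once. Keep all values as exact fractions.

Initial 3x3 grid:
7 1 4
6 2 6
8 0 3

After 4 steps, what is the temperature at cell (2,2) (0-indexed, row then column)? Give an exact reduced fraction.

Step 1: cell (2,2) = 3
Step 2: cell (2,2) = 10/3
Step 3: cell (2,2) = 61/18
Step 4: cell (2,2) = 859/240
Full grid after step 4:
  109207/25920 336917/86400 95647/25920
  719209/172800 93511/24000 617009/172800
  26743/6480 654959/172800 859/240

Answer: 859/240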